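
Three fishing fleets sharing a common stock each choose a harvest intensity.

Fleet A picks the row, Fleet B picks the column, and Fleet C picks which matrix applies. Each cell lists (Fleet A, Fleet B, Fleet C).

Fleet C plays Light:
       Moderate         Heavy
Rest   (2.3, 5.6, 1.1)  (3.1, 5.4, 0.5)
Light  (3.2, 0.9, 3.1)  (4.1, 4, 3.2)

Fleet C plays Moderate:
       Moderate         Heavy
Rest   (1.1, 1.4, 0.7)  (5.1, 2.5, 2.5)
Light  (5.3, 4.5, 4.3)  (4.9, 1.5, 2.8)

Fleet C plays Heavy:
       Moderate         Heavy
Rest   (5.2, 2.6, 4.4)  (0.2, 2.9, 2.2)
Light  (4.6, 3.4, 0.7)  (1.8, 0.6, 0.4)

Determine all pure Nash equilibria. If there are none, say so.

Check each profile: it is a Nash equilibrium iff no player can strictly gain by switching unilaterally.
(Rest, Moderate, Light): Fleet A can switch to Light (2.3 → 3.2). Not NE.
(Rest, Moderate, Moderate): Fleet A can switch to Light (1.1 → 5.3). Not NE.
(Rest, Moderate, Heavy): Fleet B can switch to Heavy (2.6 → 2.9). Not NE.
(Rest, Heavy, Light): Fleet A can switch to Light (3.1 → 4.1). Not NE.
(Rest, Heavy, Moderate): Fleet A gets 5.1, best alternative 4.9; Fleet B gets 2.5, best alternative 1.4; Fleet C gets 2.5, best alternative 2.2. No profitable deviation — NE.
(Rest, Heavy, Heavy): Fleet A can switch to Light (0.2 → 1.8). Not NE.
(Light, Moderate, Light): Fleet B can switch to Heavy (0.9 → 4). Not NE.
(Light, Moderate, Moderate): Fleet A gets 5.3, best alternative 1.1; Fleet B gets 4.5, best alternative 1.5; Fleet C gets 4.3, best alternative 3.1. No profitable deviation — NE.
(Light, Moderate, Heavy): Fleet A can switch to Rest (4.6 → 5.2). Not NE.
(Light, Heavy, Light): Fleet A gets 4.1, best alternative 3.1; Fleet B gets 4, best alternative 0.9; Fleet C gets 3.2, best alternative 2.8. No profitable deviation — NE.
(Light, Heavy, Moderate): Fleet A can switch to Rest (4.9 → 5.1). Not NE.
(The remaining 1 profile has a profitable deviation by the same check.)

(Rest, Heavy, Moderate); (Light, Moderate, Moderate); (Light, Heavy, Light)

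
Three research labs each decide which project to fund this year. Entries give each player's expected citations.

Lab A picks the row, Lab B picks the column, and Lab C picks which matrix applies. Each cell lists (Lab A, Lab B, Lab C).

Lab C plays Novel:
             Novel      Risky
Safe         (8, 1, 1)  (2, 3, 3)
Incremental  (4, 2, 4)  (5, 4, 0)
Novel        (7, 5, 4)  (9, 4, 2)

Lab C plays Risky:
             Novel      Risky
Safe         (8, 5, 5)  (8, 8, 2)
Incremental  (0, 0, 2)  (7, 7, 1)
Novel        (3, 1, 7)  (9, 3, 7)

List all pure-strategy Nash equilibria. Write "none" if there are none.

(Novel, Risky, Risky)

Lab A against (Novel, Novel): payoffs 8, 4, 7 → best response Safe.
Lab A against (Novel, Risky): payoffs 8, 0, 3 → best response Safe.
Lab A against (Risky, Novel): payoffs 2, 5, 9 → best response Novel.
Lab A against (Risky, Risky): payoffs 8, 7, 9 → best response Novel.
Lab B against (Safe, Novel): payoffs 1, 3 → best response Risky.
Lab B against (Safe, Risky): payoffs 5, 8 → best response Risky.
Lab B against (Incremental, Novel): payoffs 2, 4 → best response Risky.
Lab B against (Incremental, Risky): payoffs 0, 7 → best response Risky.
Lab B against (Novel, Novel): payoffs 5, 4 → best response Novel.
Lab B against (Novel, Risky): payoffs 1, 3 → best response Risky.
Lab C against (Safe, Novel): payoffs 1, 5 → best response Risky.
Lab C against (Safe, Risky): payoffs 3, 2 → best response Novel.
Lab C against (Incremental, Novel): payoffs 4, 2 → best response Novel.
Lab C against (Incremental, Risky): payoffs 0, 1 → best response Risky.
Lab C against (Novel, Novel): payoffs 4, 7 → best response Risky.
Lab C against (Novel, Risky): payoffs 2, 7 → best response Risky.
Mutual best responses: (Novel, Risky, Risky).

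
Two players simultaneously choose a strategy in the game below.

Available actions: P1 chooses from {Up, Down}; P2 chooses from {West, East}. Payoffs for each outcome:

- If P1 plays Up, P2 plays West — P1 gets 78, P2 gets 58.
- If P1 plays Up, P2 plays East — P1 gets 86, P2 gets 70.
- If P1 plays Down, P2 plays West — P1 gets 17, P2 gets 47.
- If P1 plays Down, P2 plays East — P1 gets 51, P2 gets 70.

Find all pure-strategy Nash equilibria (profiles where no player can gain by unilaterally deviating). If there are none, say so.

(Up, East)

P1 against West: payoffs 78, 17 → best response Up.
P1 against East: payoffs 86, 51 → best response Up.
P2 against Up: payoffs 58, 70 → best response East.
P2 against Down: payoffs 47, 70 → best response East.
Mutual best responses: (Up, East).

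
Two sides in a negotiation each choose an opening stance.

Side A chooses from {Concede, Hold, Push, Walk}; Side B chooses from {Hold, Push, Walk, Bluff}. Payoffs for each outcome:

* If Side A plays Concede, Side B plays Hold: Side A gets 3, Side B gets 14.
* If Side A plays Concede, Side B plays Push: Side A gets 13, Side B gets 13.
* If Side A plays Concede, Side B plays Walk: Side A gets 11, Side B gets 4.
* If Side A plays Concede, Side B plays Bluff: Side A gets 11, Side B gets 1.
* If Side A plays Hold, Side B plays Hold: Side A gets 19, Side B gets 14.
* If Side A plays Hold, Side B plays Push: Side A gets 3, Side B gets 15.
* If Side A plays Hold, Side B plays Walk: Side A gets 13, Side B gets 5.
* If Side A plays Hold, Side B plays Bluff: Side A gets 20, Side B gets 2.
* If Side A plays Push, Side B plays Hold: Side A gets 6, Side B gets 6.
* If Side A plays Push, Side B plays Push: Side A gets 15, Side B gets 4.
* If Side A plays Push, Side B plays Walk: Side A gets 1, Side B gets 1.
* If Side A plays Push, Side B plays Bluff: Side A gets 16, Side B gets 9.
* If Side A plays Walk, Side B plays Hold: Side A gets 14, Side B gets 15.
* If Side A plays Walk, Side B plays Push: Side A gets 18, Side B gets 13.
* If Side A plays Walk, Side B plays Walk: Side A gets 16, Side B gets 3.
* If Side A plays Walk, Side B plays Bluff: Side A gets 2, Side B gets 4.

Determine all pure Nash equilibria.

There is no pure-strategy Nash equilibrium.

Check each profile: it is a Nash equilibrium iff no player can strictly gain by switching unilaterally.
(Concede, Hold): Side A can switch to Hold (3 → 19). Not NE.
(Concede, Push): Side A can switch to Push (13 → 15). Not NE.
(Concede, Walk): Side A can switch to Hold (11 → 13). Not NE.
(Concede, Bluff): Side A can switch to Hold (11 → 20). Not NE.
(Hold, Hold): Side B can switch to Push (14 → 15). Not NE.
(Hold, Push): Side A can switch to Concede (3 → 13). Not NE.
(Hold, Walk): Side A can switch to Walk (13 → 16). Not NE.
(Hold, Bluff): Side B can switch to Hold (2 → 14). Not NE.
(Push, Hold): Side A can switch to Hold (6 → 19). Not NE.
(Push, Push): Side A can switch to Walk (15 → 18). Not NE.
(The remaining 6 profiles each have a profitable deviation by the same check.)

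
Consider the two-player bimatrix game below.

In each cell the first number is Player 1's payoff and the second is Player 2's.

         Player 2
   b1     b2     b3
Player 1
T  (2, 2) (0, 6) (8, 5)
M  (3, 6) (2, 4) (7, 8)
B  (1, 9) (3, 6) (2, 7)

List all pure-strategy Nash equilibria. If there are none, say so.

Check each profile: it is a Nash equilibrium iff no player can strictly gain by switching unilaterally.
(T, b1): Player 1 can switch to M (2 → 3). Not NE.
(T, b2): Player 1 can switch to M (0 → 2). Not NE.
(T, b3): Player 2 can switch to b2 (5 → 6). Not NE.
(M, b1): Player 2 can switch to b3 (6 → 8). Not NE.
(M, b2): Player 1 can switch to B (2 → 3). Not NE.
(M, b3): Player 1 can switch to T (7 → 8). Not NE.
(B, b1): Player 1 can switch to T (1 → 2). Not NE.
(B, b2): Player 2 can switch to b1 (6 → 9). Not NE.
(B, b3): Player 1 can switch to T (2 → 8). Not NE.

This game has no pure Nash equilibrium.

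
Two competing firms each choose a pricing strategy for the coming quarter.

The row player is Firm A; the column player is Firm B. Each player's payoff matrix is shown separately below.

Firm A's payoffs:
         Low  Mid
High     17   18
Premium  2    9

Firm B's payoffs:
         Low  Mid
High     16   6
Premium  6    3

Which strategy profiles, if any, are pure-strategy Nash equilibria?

(High, Low): Firm A gets 17, best alternative 2; Firm B gets 16, best alternative 6. No profitable deviation — NE.
(High, Mid): Firm B can switch to Low (6 → 16). Not NE.
(Premium, Low): Firm A can switch to High (2 → 17). Not NE.
(Premium, Mid): Firm A can switch to High (9 → 18). Not NE.

(High, Low)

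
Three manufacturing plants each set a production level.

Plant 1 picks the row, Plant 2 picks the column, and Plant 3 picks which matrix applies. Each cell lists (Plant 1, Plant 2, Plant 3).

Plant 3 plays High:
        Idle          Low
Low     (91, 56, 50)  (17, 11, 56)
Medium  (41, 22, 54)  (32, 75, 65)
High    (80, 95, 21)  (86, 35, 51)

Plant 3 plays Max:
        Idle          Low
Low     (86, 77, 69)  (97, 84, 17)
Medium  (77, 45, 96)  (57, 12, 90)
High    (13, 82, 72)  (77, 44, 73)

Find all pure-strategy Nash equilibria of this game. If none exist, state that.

Plant 1 against (Idle, High): payoffs 91, 41, 80 → best response Low.
Plant 1 against (Idle, Max): payoffs 86, 77, 13 → best response Low.
Plant 1 against (Low, High): payoffs 17, 32, 86 → best response High.
Plant 1 against (Low, Max): payoffs 97, 57, 77 → best response Low.
Plant 2 against (Low, High): payoffs 56, 11 → best response Idle.
Plant 2 against (Low, Max): payoffs 77, 84 → best response Low.
Plant 2 against (Medium, High): payoffs 22, 75 → best response Low.
Plant 2 against (Medium, Max): payoffs 45, 12 → best response Idle.
Plant 2 against (High, High): payoffs 95, 35 → best response Idle.
Plant 2 against (High, Max): payoffs 82, 44 → best response Idle.
Plant 3 against (Low, Idle): payoffs 50, 69 → best response Max.
Plant 3 against (Low, Low): payoffs 56, 17 → best response High.
Plant 3 against (Medium, Idle): payoffs 54, 96 → best response Max.
Plant 3 against (Medium, Low): payoffs 65, 90 → best response Max.
Plant 3 against (High, Idle): payoffs 21, 72 → best response Max.
Plant 3 against (High, Low): payoffs 51, 73 → best response Max.
No profile is a mutual best response for all players.

There is no pure-strategy Nash equilibrium.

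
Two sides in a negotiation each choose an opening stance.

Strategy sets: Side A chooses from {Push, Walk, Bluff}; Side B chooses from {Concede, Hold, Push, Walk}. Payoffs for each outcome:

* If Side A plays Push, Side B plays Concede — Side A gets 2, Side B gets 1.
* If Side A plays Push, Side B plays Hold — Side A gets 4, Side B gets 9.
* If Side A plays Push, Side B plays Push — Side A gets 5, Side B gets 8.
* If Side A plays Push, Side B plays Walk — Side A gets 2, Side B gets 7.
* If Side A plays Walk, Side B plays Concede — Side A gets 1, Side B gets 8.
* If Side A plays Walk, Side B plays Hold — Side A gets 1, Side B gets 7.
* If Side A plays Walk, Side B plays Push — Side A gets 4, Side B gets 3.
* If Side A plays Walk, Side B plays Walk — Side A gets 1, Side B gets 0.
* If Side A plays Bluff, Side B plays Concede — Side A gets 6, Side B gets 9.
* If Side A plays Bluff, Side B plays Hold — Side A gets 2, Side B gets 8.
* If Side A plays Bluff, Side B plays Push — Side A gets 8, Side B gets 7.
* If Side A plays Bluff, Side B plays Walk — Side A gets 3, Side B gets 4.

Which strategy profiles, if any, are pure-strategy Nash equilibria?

The pure Nash equilibria are (Push, Hold), (Bluff, Concede).

(Push, Concede): Side A can switch to Bluff (2 → 6). Not NE.
(Push, Hold): Side A gets 4, best alternative 2; Side B gets 9, best alternative 8. No profitable deviation — NE.
(Push, Push): Side A can switch to Bluff (5 → 8). Not NE.
(Push, Walk): Side A can switch to Bluff (2 → 3). Not NE.
(Walk, Concede): Side A can switch to Push (1 → 2). Not NE.
(Walk, Hold): Side A can switch to Push (1 → 4). Not NE.
(Walk, Push): Side A can switch to Push (4 → 5). Not NE.
(Walk, Walk): Side A can switch to Push (1 → 2). Not NE.
(Bluff, Concede): Side A gets 6, best alternative 2; Side B gets 9, best alternative 8. No profitable deviation — NE.
(Bluff, Hold): Side A can switch to Push (2 → 4). Not NE.
(The remaining 2 profiles each have a profitable deviation by the same check.)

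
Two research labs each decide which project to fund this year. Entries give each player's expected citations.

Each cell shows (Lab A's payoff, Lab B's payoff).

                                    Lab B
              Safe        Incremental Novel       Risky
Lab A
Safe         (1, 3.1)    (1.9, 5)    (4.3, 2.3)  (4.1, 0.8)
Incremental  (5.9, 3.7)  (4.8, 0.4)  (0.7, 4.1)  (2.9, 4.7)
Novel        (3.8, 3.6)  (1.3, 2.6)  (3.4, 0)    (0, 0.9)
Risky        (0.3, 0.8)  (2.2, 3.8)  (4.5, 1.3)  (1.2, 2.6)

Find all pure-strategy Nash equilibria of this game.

There is no pure-strategy Nash equilibrium.

(Safe, Safe): Lab A can switch to Incremental (1 → 5.9). Not NE.
(Safe, Incremental): Lab A can switch to Incremental (1.9 → 4.8). Not NE.
(Safe, Novel): Lab A can switch to Risky (4.3 → 4.5). Not NE.
(Safe, Risky): Lab B can switch to Safe (0.8 → 3.1). Not NE.
(Incremental, Safe): Lab B can switch to Novel (3.7 → 4.1). Not NE.
(Incremental, Incremental): Lab B can switch to Safe (0.4 → 3.7). Not NE.
(The remaining 10 profiles each have a profitable deviation by the same check.)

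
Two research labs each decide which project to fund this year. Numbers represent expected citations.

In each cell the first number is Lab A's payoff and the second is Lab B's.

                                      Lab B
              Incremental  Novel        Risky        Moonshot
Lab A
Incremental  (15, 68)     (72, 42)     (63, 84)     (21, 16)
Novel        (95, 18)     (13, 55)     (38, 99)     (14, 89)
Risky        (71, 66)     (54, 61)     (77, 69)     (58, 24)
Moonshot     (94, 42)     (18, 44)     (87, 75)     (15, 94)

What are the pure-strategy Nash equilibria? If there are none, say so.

For each player, find the best response to each opponent profile; mutual best responses are the pure NE.
Lab A against Incremental: payoffs 15, 95, 71, 94 → best response Novel.
Lab A against Novel: payoffs 72, 13, 54, 18 → best response Incremental.
Lab A against Risky: payoffs 63, 38, 77, 87 → best response Moonshot.
Lab A against Moonshot: payoffs 21, 14, 58, 15 → best response Risky.
Lab B against Incremental: payoffs 68, 42, 84, 16 → best response Risky.
Lab B against Novel: payoffs 18, 55, 99, 89 → best response Risky.
Lab B against Risky: payoffs 66, 61, 69, 24 → best response Risky.
Lab B against Moonshot: payoffs 42, 44, 75, 94 → best response Moonshot.
No profile is a mutual best response for all players.

none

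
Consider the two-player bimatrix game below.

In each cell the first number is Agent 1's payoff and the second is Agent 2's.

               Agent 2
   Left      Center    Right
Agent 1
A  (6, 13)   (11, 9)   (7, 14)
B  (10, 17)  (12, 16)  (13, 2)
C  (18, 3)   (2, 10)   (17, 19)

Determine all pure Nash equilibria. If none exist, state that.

(A, Left): Agent 1 can switch to B (6 → 10). Not NE.
(A, Center): Agent 1 can switch to B (11 → 12). Not NE.
(A, Right): Agent 1 can switch to B (7 → 13). Not NE.
(B, Left): Agent 1 can switch to C (10 → 18). Not NE.
(B, Center): Agent 2 can switch to Left (16 → 17). Not NE.
(B, Right): Agent 1 can switch to C (13 → 17). Not NE.
(C, Right): Agent 1 gets 17, best alternative 13; Agent 2 gets 19, best alternative 10. No profitable deviation — NE.
(The remaining 2 profiles each have a profitable deviation by the same check.)

The unique pure-strategy Nash equilibrium is (C, Right).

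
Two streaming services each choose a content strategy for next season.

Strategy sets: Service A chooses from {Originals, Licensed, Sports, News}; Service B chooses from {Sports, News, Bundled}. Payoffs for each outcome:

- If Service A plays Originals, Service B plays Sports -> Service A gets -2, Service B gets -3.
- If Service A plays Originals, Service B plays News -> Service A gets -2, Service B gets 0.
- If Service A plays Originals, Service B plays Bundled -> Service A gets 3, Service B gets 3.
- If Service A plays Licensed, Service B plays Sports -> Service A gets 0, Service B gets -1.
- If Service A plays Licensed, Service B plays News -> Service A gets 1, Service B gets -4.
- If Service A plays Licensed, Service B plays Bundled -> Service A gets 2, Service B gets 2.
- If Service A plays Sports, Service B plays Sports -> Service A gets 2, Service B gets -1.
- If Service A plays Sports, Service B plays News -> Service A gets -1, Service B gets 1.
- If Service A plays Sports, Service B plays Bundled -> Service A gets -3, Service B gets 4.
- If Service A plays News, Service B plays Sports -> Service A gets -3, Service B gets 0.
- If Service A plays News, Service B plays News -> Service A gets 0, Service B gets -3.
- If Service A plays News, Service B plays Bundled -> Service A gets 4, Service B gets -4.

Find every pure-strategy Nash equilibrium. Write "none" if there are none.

For each strategy profile, look for a profitable unilateral deviation.
(Originals, Sports): Service A can switch to Licensed (-2 → 0). Not NE.
(Originals, News): Service A can switch to Licensed (-2 → 1). Not NE.
(Originals, Bundled): Service A can switch to News (3 → 4). Not NE.
(Licensed, Sports): Service A can switch to Sports (0 → 2). Not NE.
(Licensed, News): Service B can switch to Sports (-4 → -1). Not NE.
(Licensed, Bundled): Service A can switch to Originals (2 → 3). Not NE.
(The remaining 6 profiles each have a profitable deviation by the same check.)

There is no pure-strategy Nash equilibrium.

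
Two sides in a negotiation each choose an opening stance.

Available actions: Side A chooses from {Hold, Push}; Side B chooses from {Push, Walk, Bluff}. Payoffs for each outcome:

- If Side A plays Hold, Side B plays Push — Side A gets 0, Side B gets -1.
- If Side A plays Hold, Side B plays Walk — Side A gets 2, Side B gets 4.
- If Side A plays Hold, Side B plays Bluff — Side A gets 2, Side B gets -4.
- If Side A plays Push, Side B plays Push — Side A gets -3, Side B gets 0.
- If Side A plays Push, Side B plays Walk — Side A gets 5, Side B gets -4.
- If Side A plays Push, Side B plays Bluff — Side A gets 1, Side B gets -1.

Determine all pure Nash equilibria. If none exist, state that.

No pure-strategy Nash equilibrium.

For each strategy profile, look for a profitable unilateral deviation.
(Hold, Push): Side B can switch to Walk (-1 → 4). Not NE.
(Hold, Walk): Side A can switch to Push (2 → 5). Not NE.
(Hold, Bluff): Side B can switch to Push (-4 → -1). Not NE.
(Push, Push): Side A can switch to Hold (-3 → 0). Not NE.
(Push, Walk): Side B can switch to Push (-4 → 0). Not NE.
(Push, Bluff): Side A can switch to Hold (1 → 2). Not NE.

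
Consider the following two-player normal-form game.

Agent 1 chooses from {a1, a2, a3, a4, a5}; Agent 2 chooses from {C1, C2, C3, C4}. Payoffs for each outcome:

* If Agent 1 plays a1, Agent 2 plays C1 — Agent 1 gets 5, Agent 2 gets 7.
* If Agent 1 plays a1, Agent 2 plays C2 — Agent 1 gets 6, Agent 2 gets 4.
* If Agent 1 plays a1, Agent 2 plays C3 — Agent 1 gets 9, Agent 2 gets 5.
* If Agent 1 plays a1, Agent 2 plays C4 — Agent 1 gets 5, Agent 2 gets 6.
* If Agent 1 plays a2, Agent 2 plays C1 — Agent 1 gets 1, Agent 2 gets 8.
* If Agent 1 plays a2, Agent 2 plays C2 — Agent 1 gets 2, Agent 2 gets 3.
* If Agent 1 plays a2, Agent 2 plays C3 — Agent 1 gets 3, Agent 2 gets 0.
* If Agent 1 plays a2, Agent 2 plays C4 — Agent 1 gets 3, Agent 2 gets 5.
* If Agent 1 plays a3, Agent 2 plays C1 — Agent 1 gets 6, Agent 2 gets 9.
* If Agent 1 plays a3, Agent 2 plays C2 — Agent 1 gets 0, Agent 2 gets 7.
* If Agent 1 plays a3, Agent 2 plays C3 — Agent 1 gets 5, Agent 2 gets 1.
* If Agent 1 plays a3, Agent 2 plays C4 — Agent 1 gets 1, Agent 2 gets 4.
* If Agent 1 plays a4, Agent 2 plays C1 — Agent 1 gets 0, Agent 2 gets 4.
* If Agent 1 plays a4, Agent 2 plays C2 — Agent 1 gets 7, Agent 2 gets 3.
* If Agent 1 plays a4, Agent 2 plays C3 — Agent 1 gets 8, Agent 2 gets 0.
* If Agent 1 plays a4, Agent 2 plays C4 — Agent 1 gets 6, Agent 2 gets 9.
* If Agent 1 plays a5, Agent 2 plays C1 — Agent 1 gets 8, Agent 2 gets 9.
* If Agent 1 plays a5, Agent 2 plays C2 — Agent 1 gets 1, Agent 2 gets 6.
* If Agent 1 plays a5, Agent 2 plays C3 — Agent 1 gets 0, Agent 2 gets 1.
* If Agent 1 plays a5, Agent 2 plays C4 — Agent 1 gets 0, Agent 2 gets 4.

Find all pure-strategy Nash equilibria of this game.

(a1, C1): Agent 1 can switch to a3 (5 → 6). Not NE.
(a1, C2): Agent 1 can switch to a4 (6 → 7). Not NE.
(a1, C3): Agent 2 can switch to C1 (5 → 7). Not NE.
(a1, C4): Agent 1 can switch to a4 (5 → 6). Not NE.
(a2, C1): Agent 1 can switch to a1 (1 → 5). Not NE.
(a2, C2): Agent 1 can switch to a1 (2 → 6). Not NE.
(a2, C3): Agent 1 can switch to a1 (3 → 9). Not NE.
(a2, C4): Agent 1 can switch to a1 (3 → 5). Not NE.
(a4, C4): Agent 1 gets 6, best alternative 5; Agent 2 gets 9, best alternative 4. No profitable deviation — NE.
(a5, C1): Agent 1 gets 8, best alternative 6; Agent 2 gets 9, best alternative 6. No profitable deviation — NE.
(The remaining 10 profiles each have a profitable deviation by the same check.)

Pure-strategy Nash equilibria: (a4, C4) and (a5, C1)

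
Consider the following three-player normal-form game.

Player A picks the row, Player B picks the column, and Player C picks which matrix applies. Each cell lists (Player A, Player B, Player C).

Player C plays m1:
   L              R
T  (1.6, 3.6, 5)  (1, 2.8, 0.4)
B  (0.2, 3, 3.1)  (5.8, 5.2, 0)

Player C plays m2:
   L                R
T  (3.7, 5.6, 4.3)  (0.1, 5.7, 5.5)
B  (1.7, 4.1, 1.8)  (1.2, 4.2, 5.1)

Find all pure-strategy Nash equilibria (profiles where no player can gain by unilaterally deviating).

(T, L, m1): Player A gets 1.6, best alternative 0.2; Player B gets 3.6, best alternative 2.8; Player C gets 5, best alternative 4.3. No profitable deviation — NE.
(T, L, m2): Player B can switch to R (5.6 → 5.7). Not NE.
(T, R, m1): Player A can switch to B (1 → 5.8). Not NE.
(T, R, m2): Player A can switch to B (0.1 → 1.2). Not NE.
(B, L, m1): Player A can switch to T (0.2 → 1.6). Not NE.
(B, L, m2): Player A can switch to T (1.7 → 3.7). Not NE.
(B, R, m1): Player C can switch to m2 (0 → 5.1). Not NE.
(B, R, m2): Player A gets 1.2, best alternative 0.1; Player B gets 4.2, best alternative 4.1; Player C gets 5.1, best alternative 0. No profitable deviation — NE.

(T, L, m1), (B, R, m2)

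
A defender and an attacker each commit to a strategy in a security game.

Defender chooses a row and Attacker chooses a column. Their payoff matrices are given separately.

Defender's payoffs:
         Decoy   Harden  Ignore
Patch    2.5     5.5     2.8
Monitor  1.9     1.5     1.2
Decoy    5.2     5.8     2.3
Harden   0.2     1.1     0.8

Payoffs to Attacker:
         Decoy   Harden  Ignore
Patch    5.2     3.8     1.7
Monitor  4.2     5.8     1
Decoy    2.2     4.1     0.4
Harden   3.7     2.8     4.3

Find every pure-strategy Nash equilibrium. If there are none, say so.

The unique pure-strategy Nash equilibrium is (Decoy, Harden).

(Patch, Decoy): Defender can switch to Decoy (2.5 → 5.2). Not NE.
(Patch, Harden): Defender can switch to Decoy (5.5 → 5.8). Not NE.
(Patch, Ignore): Attacker can switch to Decoy (1.7 → 5.2). Not NE.
(Monitor, Decoy): Defender can switch to Patch (1.9 → 2.5). Not NE.
(Monitor, Harden): Defender can switch to Patch (1.5 → 5.5). Not NE.
(Monitor, Ignore): Defender can switch to Patch (1.2 → 2.8). Not NE.
(Decoy, Harden): Defender gets 5.8, best alternative 5.5; Attacker gets 4.1, best alternative 2.2. No profitable deviation — NE.
(The remaining 5 profiles each have a profitable deviation by the same check.)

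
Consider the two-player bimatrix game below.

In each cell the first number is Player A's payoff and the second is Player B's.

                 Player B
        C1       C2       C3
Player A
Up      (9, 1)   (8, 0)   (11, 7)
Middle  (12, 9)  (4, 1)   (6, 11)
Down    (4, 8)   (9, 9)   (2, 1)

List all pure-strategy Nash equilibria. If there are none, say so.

The pure Nash equilibria are (Up, C3), (Down, C2).

Check each profile: it is a Nash equilibrium iff no player can strictly gain by switching unilaterally.
(Up, C1): Player A can switch to Middle (9 → 12). Not NE.
(Up, C2): Player A can switch to Down (8 → 9). Not NE.
(Up, C3): Player A gets 11, best alternative 6; Player B gets 7, best alternative 1. No profitable deviation — NE.
(Middle, C1): Player B can switch to C3 (9 → 11). Not NE.
(Middle, C2): Player A can switch to Up (4 → 8). Not NE.
(Middle, C3): Player A can switch to Up (6 → 11). Not NE.
(Down, C1): Player A can switch to Up (4 → 9). Not NE.
(Down, C2): Player A gets 9, best alternative 8; Player B gets 9, best alternative 8. No profitable deviation — NE.
(The remaining 1 profile has a profitable deviation by the same check.)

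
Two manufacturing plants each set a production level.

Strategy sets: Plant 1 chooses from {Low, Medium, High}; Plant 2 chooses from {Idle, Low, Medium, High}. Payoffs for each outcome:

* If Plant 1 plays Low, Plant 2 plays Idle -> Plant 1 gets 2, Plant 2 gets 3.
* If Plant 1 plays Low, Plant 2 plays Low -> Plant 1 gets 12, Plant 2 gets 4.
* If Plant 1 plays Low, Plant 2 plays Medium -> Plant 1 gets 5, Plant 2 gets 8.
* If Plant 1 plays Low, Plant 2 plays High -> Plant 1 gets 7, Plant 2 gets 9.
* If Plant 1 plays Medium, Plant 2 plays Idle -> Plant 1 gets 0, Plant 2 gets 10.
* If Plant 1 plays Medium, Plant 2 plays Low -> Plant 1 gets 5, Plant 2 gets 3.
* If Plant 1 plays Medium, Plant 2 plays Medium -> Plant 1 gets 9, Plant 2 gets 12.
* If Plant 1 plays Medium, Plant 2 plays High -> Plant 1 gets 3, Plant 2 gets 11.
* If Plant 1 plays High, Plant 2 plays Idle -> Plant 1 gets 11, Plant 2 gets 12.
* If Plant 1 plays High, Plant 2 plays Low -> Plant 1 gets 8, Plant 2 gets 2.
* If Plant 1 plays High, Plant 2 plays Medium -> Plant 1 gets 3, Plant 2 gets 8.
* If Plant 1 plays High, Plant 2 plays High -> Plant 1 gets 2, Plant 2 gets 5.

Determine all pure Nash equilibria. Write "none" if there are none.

Plant 1 against Idle: payoffs 2, 0, 11 → best response High.
Plant 1 against Low: payoffs 12, 5, 8 → best response Low.
Plant 1 against Medium: payoffs 5, 9, 3 → best response Medium.
Plant 1 against High: payoffs 7, 3, 2 → best response Low.
Plant 2 against Low: payoffs 3, 4, 8, 9 → best response High.
Plant 2 against Medium: payoffs 10, 3, 12, 11 → best response Medium.
Plant 2 against High: payoffs 12, 2, 8, 5 → best response Idle.
Mutual best responses: (Low, High); (Medium, Medium); (High, Idle).

(Low, High), (Medium, Medium), (High, Idle)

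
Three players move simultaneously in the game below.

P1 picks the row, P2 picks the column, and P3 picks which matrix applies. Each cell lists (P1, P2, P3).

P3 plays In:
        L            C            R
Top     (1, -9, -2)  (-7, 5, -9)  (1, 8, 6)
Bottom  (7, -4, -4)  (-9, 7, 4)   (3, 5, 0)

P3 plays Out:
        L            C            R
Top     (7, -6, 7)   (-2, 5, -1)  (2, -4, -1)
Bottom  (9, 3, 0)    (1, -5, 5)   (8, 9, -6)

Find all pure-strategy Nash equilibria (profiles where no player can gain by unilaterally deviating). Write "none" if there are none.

none

Mark each player's best response to every combination of opponents' strategies; a profile where every player is best-responding is a pure Nash equilibrium.
P1 against (L, In): payoffs 1, 7 → best response Bottom.
P1 against (L, Out): payoffs 7, 9 → best response Bottom.
P1 against (C, In): payoffs -7, -9 → best response Top.
P1 against (C, Out): payoffs -2, 1 → best response Bottom.
P1 against (R, In): payoffs 1, 3 → best response Bottom.
P1 against (R, Out): payoffs 2, 8 → best response Bottom.
P2 against (Top, In): payoffs -9, 5, 8 → best response R.
P2 against (Top, Out): payoffs -6, 5, -4 → best response C.
P2 against (Bottom, In): payoffs -4, 7, 5 → best response C.
P2 against (Bottom, Out): payoffs 3, -5, 9 → best response R.
P3 against (Top, L): payoffs -2, 7 → best response Out.
P3 against (Top, C): payoffs -9, -1 → best response Out.
P3 against (Top, R): payoffs 6, -1 → best response In.
P3 against (Bottom, L): payoffs -4, 0 → best response Out.
P3 against (Bottom, C): payoffs 4, 5 → best response Out.
P3 against (Bottom, R): payoffs 0, -6 → best response In.
No profile is a mutual best response for all players.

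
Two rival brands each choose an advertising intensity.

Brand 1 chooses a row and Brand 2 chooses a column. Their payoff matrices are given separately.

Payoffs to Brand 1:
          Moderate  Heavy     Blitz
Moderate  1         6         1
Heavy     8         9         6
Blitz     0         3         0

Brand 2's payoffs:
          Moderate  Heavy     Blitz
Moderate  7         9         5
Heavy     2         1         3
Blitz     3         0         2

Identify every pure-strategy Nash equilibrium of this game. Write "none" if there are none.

Pure NE: (Heavy, Blitz)

(Moderate, Moderate): Brand 1 can switch to Heavy (1 → 8). Not NE.
(Moderate, Heavy): Brand 1 can switch to Heavy (6 → 9). Not NE.
(Moderate, Blitz): Brand 1 can switch to Heavy (1 → 6). Not NE.
(Heavy, Moderate): Brand 2 can switch to Blitz (2 → 3). Not NE.
(Heavy, Heavy): Brand 2 can switch to Moderate (1 → 2). Not NE.
(Heavy, Blitz): Brand 1 gets 6, best alternative 1; Brand 2 gets 3, best alternative 2. No profitable deviation — NE.
(Blitz, Moderate): Brand 1 can switch to Moderate (0 → 1). Not NE.
(Blitz, Heavy): Brand 1 can switch to Moderate (3 → 6). Not NE.
(Blitz, Blitz): Brand 1 can switch to Moderate (0 → 1). Not NE.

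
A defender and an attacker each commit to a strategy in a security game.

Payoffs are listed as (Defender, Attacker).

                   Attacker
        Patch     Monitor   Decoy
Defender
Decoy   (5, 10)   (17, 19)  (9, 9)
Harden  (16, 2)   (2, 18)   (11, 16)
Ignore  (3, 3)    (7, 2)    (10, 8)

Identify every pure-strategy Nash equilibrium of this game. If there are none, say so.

Defender against Patch: payoffs 5, 16, 3 → best response Harden.
Defender against Monitor: payoffs 17, 2, 7 → best response Decoy.
Defender against Decoy: payoffs 9, 11, 10 → best response Harden.
Attacker against Decoy: payoffs 10, 19, 9 → best response Monitor.
Attacker against Harden: payoffs 2, 18, 16 → best response Monitor.
Attacker against Ignore: payoffs 3, 2, 8 → best response Decoy.
Mutual best responses: (Decoy, Monitor).

(Decoy, Monitor)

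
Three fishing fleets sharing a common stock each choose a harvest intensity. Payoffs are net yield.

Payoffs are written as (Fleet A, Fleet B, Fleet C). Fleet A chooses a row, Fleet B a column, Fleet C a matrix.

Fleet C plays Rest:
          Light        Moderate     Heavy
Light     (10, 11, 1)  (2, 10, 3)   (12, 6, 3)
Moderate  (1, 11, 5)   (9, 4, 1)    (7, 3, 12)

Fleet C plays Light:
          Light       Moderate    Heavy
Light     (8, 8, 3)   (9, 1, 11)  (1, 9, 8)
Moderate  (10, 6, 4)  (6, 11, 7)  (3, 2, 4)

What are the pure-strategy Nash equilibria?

For each player, find the best response to each opponent profile; mutual best responses are the pure NE.
Fleet A against (Light, Rest): payoffs 10, 1 → best response Light.
Fleet A against (Light, Light): payoffs 8, 10 → best response Moderate.
Fleet A against (Moderate, Rest): payoffs 2, 9 → best response Moderate.
Fleet A against (Moderate, Light): payoffs 9, 6 → best response Light.
Fleet A against (Heavy, Rest): payoffs 12, 7 → best response Light.
Fleet A against (Heavy, Light): payoffs 1, 3 → best response Moderate.
Fleet B against (Light, Rest): payoffs 11, 10, 6 → best response Light.
Fleet B against (Light, Light): payoffs 8, 1, 9 → best response Heavy.
Fleet B against (Moderate, Rest): payoffs 11, 4, 3 → best response Light.
Fleet B against (Moderate, Light): payoffs 6, 11, 2 → best response Moderate.
Fleet C against (Light, Light): payoffs 1, 3 → best response Light.
Fleet C against (Light, Moderate): payoffs 3, 11 → best response Light.
Fleet C against (Light, Heavy): payoffs 3, 8 → best response Light.
Fleet C against (Moderate, Light): payoffs 5, 4 → best response Rest.
Fleet C against (Moderate, Moderate): payoffs 1, 7 → best response Light.
Fleet C against (Moderate, Heavy): payoffs 12, 4 → best response Rest.
No profile is a mutual best response for all players.

This game has no pure Nash equilibrium.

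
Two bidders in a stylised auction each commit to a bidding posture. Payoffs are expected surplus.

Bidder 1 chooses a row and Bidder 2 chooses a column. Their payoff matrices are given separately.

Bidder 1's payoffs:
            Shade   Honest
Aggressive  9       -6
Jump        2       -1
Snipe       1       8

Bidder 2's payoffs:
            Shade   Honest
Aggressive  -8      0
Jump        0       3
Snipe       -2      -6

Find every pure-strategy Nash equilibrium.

Bidder 1 against Shade: payoffs 9, 2, 1 → best response Aggressive.
Bidder 1 against Honest: payoffs -6, -1, 8 → best response Snipe.
Bidder 2 against Aggressive: payoffs -8, 0 → best response Honest.
Bidder 2 against Jump: payoffs 0, 3 → best response Honest.
Bidder 2 against Snipe: payoffs -2, -6 → best response Shade.
No profile is a mutual best response for all players.

none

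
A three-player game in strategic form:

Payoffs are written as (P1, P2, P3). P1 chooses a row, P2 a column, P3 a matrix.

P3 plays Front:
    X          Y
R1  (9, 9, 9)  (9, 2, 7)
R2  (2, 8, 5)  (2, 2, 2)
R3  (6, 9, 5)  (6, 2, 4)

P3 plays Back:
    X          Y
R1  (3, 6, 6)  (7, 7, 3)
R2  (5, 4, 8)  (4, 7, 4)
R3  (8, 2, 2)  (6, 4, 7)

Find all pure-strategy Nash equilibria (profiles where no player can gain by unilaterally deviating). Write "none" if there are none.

Check each profile: it is a Nash equilibrium iff no player can strictly gain by switching unilaterally.
(R1, X, Front): P1 gets 9, best alternative 6; P2 gets 9, best alternative 2; P3 gets 9, best alternative 6. No profitable deviation — NE.
(R1, X, Back): P1 can switch to R2 (3 → 5). Not NE.
(R1, Y, Front): P2 can switch to X (2 → 9). Not NE.
(R1, Y, Back): P3 can switch to Front (3 → 7). Not NE.
(R2, X, Front): P1 can switch to R1 (2 → 9). Not NE.
(R2, X, Back): P1 can switch to R3 (5 → 8). Not NE.
(R2, Y, Front): P1 can switch to R1 (2 → 9). Not NE.
(The remaining 5 profiles each have a profitable deviation by the same check.)

The unique pure-strategy Nash equilibrium is (R1, X, Front).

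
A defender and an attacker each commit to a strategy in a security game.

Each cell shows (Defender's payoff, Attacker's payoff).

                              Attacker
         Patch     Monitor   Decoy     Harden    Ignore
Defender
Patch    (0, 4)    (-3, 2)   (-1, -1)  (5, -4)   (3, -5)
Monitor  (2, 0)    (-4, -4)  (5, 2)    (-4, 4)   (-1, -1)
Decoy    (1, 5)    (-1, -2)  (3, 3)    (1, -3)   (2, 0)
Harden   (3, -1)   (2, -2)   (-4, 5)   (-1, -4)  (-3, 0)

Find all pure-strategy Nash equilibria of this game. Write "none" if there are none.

No pure-strategy Nash equilibrium.

(Patch, Patch): Defender can switch to Monitor (0 → 2). Not NE.
(Patch, Monitor): Defender can switch to Decoy (-3 → -1). Not NE.
(Patch, Decoy): Defender can switch to Monitor (-1 → 5). Not NE.
(Patch, Harden): Attacker can switch to Patch (-4 → 4). Not NE.
(Patch, Ignore): Attacker can switch to Patch (-5 → 4). Not NE.
(Monitor, Patch): Defender can switch to Harden (2 → 3). Not NE.
(Monitor, Monitor): Defender can switch to Patch (-4 → -3). Not NE.
(Monitor, Decoy): Attacker can switch to Harden (2 → 4). Not NE.
(Monitor, Harden): Defender can switch to Patch (-4 → 5). Not NE.
(Monitor, Ignore): Defender can switch to Patch (-1 → 3). Not NE.
(Decoy, Patch): Defender can switch to Monitor (1 → 2). Not NE.
(Decoy, Monitor): Defender can switch to Harden (-1 → 2). Not NE.
(The remaining 8 profiles each have a profitable deviation by the same check.)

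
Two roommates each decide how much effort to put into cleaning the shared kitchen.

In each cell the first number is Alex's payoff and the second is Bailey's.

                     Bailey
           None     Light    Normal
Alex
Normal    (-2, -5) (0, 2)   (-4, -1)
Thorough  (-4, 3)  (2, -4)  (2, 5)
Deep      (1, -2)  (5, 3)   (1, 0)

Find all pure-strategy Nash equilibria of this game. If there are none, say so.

Alex against None: payoffs -2, -4, 1 → best response Deep.
Alex against Light: payoffs 0, 2, 5 → best response Deep.
Alex against Normal: payoffs -4, 2, 1 → best response Thorough.
Bailey against Normal: payoffs -5, 2, -1 → best response Light.
Bailey against Thorough: payoffs 3, -4, 5 → best response Normal.
Bailey against Deep: payoffs -2, 3, 0 → best response Light.
Mutual best responses: (Thorough, Normal); (Deep, Light).

The pure Nash equilibria are (Thorough, Normal), (Deep, Light).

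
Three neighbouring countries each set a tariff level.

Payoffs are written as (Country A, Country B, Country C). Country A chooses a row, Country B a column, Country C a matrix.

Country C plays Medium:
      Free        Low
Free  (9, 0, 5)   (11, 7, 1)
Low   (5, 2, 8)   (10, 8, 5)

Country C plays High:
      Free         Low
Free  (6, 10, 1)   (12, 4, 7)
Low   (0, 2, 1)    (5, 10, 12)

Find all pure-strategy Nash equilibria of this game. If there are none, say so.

For each player, find the best response to each opponent profile; mutual best responses are the pure NE.
Country A against (Free, Medium): payoffs 9, 5 → best response Free.
Country A against (Free, High): payoffs 6, 0 → best response Free.
Country A against (Low, Medium): payoffs 11, 10 → best response Free.
Country A against (Low, High): payoffs 12, 5 → best response Free.
Country B against (Free, Medium): payoffs 0, 7 → best response Low.
Country B against (Free, High): payoffs 10, 4 → best response Free.
Country B against (Low, Medium): payoffs 2, 8 → best response Low.
Country B against (Low, High): payoffs 2, 10 → best response Low.
Country C against (Free, Free): payoffs 5, 1 → best response Medium.
Country C against (Free, Low): payoffs 1, 7 → best response High.
Country C against (Low, Free): payoffs 8, 1 → best response Medium.
Country C against (Low, Low): payoffs 5, 12 → best response High.
No profile is a mutual best response for all players.

none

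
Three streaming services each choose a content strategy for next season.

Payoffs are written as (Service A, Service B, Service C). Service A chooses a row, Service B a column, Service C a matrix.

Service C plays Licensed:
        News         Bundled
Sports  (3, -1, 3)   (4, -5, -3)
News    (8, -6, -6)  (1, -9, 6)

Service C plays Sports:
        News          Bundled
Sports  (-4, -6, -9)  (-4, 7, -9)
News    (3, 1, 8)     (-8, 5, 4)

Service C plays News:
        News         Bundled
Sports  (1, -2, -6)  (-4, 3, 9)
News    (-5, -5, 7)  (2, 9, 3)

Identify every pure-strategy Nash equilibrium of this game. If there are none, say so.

none

Check each profile: it is a Nash equilibrium iff no player can strictly gain by switching unilaterally.
(Sports, News, Licensed): Service A can switch to News (3 → 8). Not NE.
(Sports, News, Sports): Service A can switch to News (-4 → 3). Not NE.
(Sports, News, News): Service B can switch to Bundled (-2 → 3). Not NE.
(Sports, Bundled, Licensed): Service B can switch to News (-5 → -1). Not NE.
(Sports, Bundled, Sports): Service C can switch to Licensed (-9 → -3). Not NE.
(Sports, Bundled, News): Service A can switch to News (-4 → 2). Not NE.
(The remaining 6 profiles each have a profitable deviation by the same check.)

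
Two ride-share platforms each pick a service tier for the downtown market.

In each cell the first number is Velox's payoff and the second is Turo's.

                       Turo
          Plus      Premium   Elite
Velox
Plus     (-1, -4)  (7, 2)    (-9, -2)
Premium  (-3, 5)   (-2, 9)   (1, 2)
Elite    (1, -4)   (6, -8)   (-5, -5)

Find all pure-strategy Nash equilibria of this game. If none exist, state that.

(Plus, Premium), (Elite, Plus)

For each strategy profile, look for a profitable unilateral deviation.
(Plus, Plus): Velox can switch to Elite (-1 → 1). Not NE.
(Plus, Premium): Velox gets 7, best alternative 6; Turo gets 2, best alternative -2. No profitable deviation — NE.
(Plus, Elite): Velox can switch to Premium (-9 → 1). Not NE.
(Premium, Plus): Velox can switch to Plus (-3 → -1). Not NE.
(Premium, Premium): Velox can switch to Plus (-2 → 7). Not NE.
(Premium, Elite): Turo can switch to Plus (2 → 5). Not NE.
(Elite, Plus): Velox gets 1, best alternative -1; Turo gets -4, best alternative -5. No profitable deviation — NE.
(Elite, Premium): Velox can switch to Plus (6 → 7). Not NE.
(Elite, Elite): Velox can switch to Premium (-5 → 1). Not NE.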